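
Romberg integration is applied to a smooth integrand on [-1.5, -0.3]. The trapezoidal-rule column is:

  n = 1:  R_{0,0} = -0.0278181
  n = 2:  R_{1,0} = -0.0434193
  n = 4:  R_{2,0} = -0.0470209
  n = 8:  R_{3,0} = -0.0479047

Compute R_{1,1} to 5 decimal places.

-0.04862

Richardson extrapolation on the trapezoidal column (denominator 4−1=3):
R_{1,1} = (4·(-0.0434193) − (-0.0278181)) / 3 = -0.0486197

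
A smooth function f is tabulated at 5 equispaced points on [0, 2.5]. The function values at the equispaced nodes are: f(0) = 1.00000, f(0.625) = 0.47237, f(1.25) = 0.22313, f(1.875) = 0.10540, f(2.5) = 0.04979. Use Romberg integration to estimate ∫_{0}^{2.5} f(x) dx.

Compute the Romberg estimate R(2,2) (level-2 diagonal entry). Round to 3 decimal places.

0.792

R(0,0) (trapezoid, 1 panel, h=2.5000): 1.31224
R(1,0) (trapezoid, 2 panels, h=1.2500): 0.93503
R(2,0) (trapezoid, 4 panels, h=0.6250): 0.82862
R(1,1) = 0.93503 + (0.93503 − 1.31224)/3 = 0.80929
R(2,1) = 0.82862 + (0.82862 − 0.93503)/3 = 0.79315
R(2,2) = 0.79315 + (0.79315 − 0.80929)/15 = 0.79207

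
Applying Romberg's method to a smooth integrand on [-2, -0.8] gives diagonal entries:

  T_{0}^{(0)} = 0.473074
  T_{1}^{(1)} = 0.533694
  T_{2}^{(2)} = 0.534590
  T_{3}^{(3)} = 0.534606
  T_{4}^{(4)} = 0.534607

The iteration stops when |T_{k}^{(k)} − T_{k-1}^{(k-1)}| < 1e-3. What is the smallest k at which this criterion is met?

|T_{1}^{(1)} − T_{0}^{(0)}| = 0.060620 ≥ 1e-3
|T_{2}^{(2)} − T_{1}^{(1)}| = 0.000896 < 1e-3

k = 2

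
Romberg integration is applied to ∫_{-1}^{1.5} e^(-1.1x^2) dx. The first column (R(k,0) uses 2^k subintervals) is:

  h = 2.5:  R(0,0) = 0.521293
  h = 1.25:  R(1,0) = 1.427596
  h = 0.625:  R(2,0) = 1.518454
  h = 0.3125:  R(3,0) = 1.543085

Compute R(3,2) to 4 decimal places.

1.5515

Richardson extrapolation on the trapezoidal column (denominator 4−1=3):
R(2,1) = 1.518454 + (1.518454 − 1.427596)/3 = 1.548740
R(3,1) = (4·1.543085 − 1.518454) / 3 = 1.551295
R(3,2) = (16·1.551295 − 1.548740) / 15 = 1.551465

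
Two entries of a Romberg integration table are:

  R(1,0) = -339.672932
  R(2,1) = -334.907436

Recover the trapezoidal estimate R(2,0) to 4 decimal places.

-336.0988

From R(2,1) = (4·R(2,0) − R(1,0))/3, solve for R(2,0):
4·R(2,0) = 3·(-334.907436) + (-339.672932) = -1344.395240
R(2,0) = -336.098810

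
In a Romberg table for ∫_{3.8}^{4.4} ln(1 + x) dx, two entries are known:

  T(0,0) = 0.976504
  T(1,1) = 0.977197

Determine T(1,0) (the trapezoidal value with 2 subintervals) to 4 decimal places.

From T(1,1) = (4·T(1,0) − T(0,0))/3, solve for T(1,0):
4·T(1,0) = 3·0.977197 + 0.976504 = 3.908095
T(1,0) = 0.977024

0.9770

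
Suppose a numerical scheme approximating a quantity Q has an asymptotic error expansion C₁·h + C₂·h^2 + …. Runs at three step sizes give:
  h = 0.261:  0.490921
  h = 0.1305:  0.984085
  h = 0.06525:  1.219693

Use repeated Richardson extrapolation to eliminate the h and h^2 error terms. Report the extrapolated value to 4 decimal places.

First eliminate the h term (factor 2^1 = 2):
  B₁ = (2·0.984085 − 0.490921)/1 = 1.477249
  B₂ = (2·1.219693 − 0.984085)/1 = 1.455301
Then eliminate the h^2 term (factor 2^2 = 4):
  (4·1.455301 − 1.477249)/3 = 1.447985

1.4480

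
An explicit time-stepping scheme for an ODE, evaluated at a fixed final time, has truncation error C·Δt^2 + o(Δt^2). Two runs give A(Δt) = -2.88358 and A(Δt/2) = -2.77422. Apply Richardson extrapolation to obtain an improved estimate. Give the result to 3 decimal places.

-2.738

Extrapolated value = (4·A(Δt/2) − A(Δt)) / (4 − 1)
= (4·(-2.77422) − (-2.88358)) / 3
= -8.21330 / 3 = -2.73777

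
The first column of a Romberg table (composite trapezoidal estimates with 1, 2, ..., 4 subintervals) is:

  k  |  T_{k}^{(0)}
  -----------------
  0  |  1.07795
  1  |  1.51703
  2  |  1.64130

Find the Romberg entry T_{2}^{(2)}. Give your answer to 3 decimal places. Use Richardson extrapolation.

T_{1}^{(1)} = 1.51703 + (1.51703 − 1.07795)/3 = 1.66339
T_{2}^{(1)} = 1.64130 + (1.64130 − 1.51703)/3 = 1.68272
T_{2}^{(2)} = 1.68272 + (1.68272 − 1.66339)/15 = 1.68401

1.684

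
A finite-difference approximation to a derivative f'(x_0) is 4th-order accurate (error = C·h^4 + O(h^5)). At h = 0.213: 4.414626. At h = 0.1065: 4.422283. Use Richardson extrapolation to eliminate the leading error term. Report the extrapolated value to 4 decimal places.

The leading error scales as h^4; refining by a factor of 2 reduces it by 2^4 = 16.
Extrapolated value = (16·A(h/2) − A(h)) / (16 − 1)
= (16·4.422283 − 4.414626) / 15
= 66.341902 / 15 = 4.422793

4.4228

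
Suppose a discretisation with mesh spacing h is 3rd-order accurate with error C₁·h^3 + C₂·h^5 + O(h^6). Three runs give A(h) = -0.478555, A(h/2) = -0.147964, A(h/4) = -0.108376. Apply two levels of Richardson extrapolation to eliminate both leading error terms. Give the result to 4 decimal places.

-0.1028

First eliminate the h^3 term (factor 2^3 = 8):
  B₁ = (8·(-0.147964) − (-0.478555))/7 = -0.100737
  B₂ = (8·(-0.108376) − (-0.147964))/7 = -0.102721
Then eliminate the h^5 term (factor 2^5 = 32):
  (32·(-0.102721) − (-0.100737))/31 = -0.102785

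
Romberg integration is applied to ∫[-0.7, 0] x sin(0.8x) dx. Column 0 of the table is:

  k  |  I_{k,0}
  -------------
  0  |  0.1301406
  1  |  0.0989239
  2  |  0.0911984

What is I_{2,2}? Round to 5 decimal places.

I_{1,1} = (4·0.0989239 − 0.1301406) / 3 = 0.0885183
I_{2,1} = 0.0911984 + (0.0911984 − 0.0989239)/3 = 0.0886232
I_{2,2} = (16·0.0886232 − 0.0885183) / 15 = 0.0886302

0.08863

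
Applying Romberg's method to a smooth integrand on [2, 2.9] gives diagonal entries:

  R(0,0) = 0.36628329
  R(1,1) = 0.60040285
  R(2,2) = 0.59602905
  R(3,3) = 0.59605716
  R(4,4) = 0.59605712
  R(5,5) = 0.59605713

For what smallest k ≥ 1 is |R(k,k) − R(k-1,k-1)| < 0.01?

|R(1,1) − R(0,0)| = 0.23411956 ≥ 0.01
|R(2,2) − R(1,1)| = 0.00437380 < 0.01

k = 2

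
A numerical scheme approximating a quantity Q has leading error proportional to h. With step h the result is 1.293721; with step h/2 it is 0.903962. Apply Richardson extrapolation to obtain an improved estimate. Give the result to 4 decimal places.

The leading error scales as h; refining by a factor of 2 reduces it by 2^1 = 2.
Extrapolated value = (2·A(h/2) − A(h)) / (2 − 1)
= (2·0.903962 − 1.293721) / 1
= 0.514203 / 1 = 0.514203

0.5142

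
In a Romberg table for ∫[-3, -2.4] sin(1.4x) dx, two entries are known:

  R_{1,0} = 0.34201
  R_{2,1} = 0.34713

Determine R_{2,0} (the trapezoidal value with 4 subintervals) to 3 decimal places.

0.346

From R_{2,1} = (4·R_{2,0} − R_{1,0})/3, solve for R_{2,0}:
4·R_{2,0} = 3·0.34713 + 0.34201 = 1.38340
R_{2,0} = 0.34585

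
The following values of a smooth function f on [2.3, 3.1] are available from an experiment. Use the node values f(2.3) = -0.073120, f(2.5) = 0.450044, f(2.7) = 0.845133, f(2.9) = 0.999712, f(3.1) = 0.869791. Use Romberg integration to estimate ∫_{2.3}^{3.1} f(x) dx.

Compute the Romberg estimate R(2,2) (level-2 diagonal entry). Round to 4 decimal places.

R(0,0) (trapezoid, 1 panel, h=0.8000): 0.318668
R(1,0) (trapezoid, 2 panels, h=0.4000): 0.497387
R(2,0) (trapezoid, 4 panels, h=0.2000): 0.538645
R(1,1) = 0.497387 + (0.497387 − 0.318668)/3 = 0.556960
R(2,1) = 0.538645 + (0.538645 − 0.497387)/3 = 0.552398
R(2,2) = 0.552398 + (0.552398 − 0.556960)/15 = 0.552094

0.5521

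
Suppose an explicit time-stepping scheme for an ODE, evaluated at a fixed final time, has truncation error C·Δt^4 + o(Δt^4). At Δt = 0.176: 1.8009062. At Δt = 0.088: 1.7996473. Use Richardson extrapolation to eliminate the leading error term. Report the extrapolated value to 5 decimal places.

Extrapolated value = (16·A(Δt/2) − A(Δt)) / (16 − 1)
= (16·1.7996473 − 1.8009062) / 15
= 26.9934506 / 15 = 1.7995634

1.79956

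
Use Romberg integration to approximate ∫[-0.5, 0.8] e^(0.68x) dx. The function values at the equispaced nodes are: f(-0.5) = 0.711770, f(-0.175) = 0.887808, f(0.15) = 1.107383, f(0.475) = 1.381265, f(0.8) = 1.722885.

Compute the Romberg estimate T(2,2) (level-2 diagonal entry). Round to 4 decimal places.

T(0,0) (trapezoid, 1 panel, h=1.3000): 1.582526
T(1,0) (trapezoid, 2 panels, h=0.6500): 1.511062
T(2,0) (trapezoid, 4 panels, h=0.3250): 1.492980
T(1,1) = 1.511062 + (1.511062 − 1.582526)/3 = 1.487241
T(2,1) = 1.492980 + (1.492980 − 1.511062)/3 = 1.486953
T(2,2) = 1.486953 + (1.486953 − 1.487241)/15 = 1.486934

1.4869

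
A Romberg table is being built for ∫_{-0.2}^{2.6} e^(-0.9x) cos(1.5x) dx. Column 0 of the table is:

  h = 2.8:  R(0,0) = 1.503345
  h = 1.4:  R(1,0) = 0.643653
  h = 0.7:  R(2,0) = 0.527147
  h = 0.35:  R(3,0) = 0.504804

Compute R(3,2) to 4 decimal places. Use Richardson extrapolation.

R(2,1) = (4·0.527147 − 0.643653) / 3 = 0.488312
R(3,1) = (4·0.504804 − 0.527147) / 3 = 0.497356
R(3,2) = 0.497356 + (0.497356 − 0.488312)/15 = 0.497959

0.4980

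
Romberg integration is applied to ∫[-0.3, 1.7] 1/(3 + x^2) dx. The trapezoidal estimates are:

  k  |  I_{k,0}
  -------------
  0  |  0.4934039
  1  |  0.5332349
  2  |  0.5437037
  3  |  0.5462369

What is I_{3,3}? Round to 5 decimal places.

Richardson extrapolation on the trapezoidal column (denominator 4−1=3):
I_{1,1} = 0.5332349 + (0.5332349 − 0.4934039)/3 = 0.5465119
I_{2,1} = 0.5437037 + (0.5437037 − 0.5332349)/3 = 0.5471933
I_{3,1} = 0.5462369 + (0.5462369 − 0.5437037)/3 = 0.5470813
I_{2,2} = (16·0.5471933 − 0.5465119) / 15 = 0.5472387
I_{3,2} = (16·0.5470813 − 0.5471933) / 15 = 0.5470738
I_{3,3} = 0.5470738 + (0.5470738 − 0.5472387)/63 = 0.5470712
(Column j=1 coincides with Simpson's rule on the same nodes.)

0.54707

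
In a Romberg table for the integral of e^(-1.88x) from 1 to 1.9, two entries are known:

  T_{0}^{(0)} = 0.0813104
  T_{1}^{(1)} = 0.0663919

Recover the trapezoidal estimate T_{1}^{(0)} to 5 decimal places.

0.07012

From T_{1}^{(1)} = (4·T_{1}^{(0)} − T_{0}^{(0)})/3, solve for T_{1}^{(0)}:
4·T_{1}^{(0)} = 3·0.0663919 + 0.0813104 = 0.2804861
T_{1}^{(0)} = 0.0701215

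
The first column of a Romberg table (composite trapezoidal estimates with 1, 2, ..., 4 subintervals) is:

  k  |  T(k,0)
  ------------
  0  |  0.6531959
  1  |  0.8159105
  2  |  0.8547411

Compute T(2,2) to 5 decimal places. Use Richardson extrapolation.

Richardson extrapolation on the trapezoidal column (denominator 4−1=3):
T(1,1) = 0.8159105 + (0.8159105 − 0.6531959)/3 = 0.8701487
T(2,1) = 0.8547411 + (0.8547411 − 0.8159105)/3 = 0.8676846
T(2,2) = 0.8676846 + (0.8676846 − 0.8701487)/15 = 0.8675203
(Column j=1 coincides with Simpson's rule on the same nodes.)

0.86752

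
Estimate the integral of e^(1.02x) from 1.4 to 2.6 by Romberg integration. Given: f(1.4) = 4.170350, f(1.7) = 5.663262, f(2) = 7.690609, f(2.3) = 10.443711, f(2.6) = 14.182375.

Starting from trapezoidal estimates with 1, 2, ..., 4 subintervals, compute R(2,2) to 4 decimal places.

9.8157

R(0,0) (trapezoid, 1 panel, h=1.2000): 11.011635
R(1,0) (trapezoid, 2 panels, h=0.6000): 10.120183
R(2,0) (trapezoid, 4 panels, h=0.3000): 9.892183
R(1,1) = 10.120183 + (10.120183 − 11.011635)/3 = 9.823032
R(2,1) = 9.892183 + (9.892183 − 10.120183)/3 = 9.816183
R(2,2) = 9.816183 + (9.816183 − 9.823032)/15 = 9.815726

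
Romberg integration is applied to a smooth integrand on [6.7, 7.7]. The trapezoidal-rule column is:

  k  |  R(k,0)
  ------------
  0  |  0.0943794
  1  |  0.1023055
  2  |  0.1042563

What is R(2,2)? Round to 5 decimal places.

Richardson extrapolation on the trapezoidal column (denominator 4−1=3):
R(1,1) = (4·0.1023055 − 0.0943794) / 3 = 0.1049475
R(2,1) = 0.1042563 + (0.1042563 − 0.1023055)/3 = 0.1049066
R(2,2) = 0.1049066 + (0.1049066 − 0.1049475)/15 = 0.1049039

0.10490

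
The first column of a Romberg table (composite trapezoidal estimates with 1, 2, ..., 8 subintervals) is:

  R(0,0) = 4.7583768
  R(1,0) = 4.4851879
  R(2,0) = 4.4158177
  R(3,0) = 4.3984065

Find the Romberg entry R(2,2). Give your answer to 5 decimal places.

4.39260

Richardson extrapolation on the trapezoidal column (denominator 4−1=3):
R(1,1) = 4.4851879 + (4.4851879 − 4.7583768)/3 = 4.3941249
R(2,1) = (4·4.4158177 − 4.4851879) / 3 = 4.3926943
R(2,2) = (16·4.3926943 − 4.3941249) / 15 = 4.3925989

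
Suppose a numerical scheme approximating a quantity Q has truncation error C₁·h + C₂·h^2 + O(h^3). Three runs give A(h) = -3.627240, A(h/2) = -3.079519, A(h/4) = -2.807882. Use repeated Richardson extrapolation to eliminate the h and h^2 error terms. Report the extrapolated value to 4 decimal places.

First eliminate the h term (factor 2^1 = 2):
  B₁ = (2·(-3.079519) − (-3.627240))/1 = -2.531798
  B₂ = (2·(-2.807882) − (-3.079519))/1 = -2.536245
Then eliminate the h^2 term (factor 2^2 = 4):
  (4·(-2.536245) − (-2.531798))/3 = -2.537727

-2.5377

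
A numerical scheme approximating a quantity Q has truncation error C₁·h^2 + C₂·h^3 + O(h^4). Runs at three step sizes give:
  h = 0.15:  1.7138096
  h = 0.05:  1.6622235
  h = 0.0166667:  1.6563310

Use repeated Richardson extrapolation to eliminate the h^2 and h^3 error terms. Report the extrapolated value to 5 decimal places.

1.65559

First eliminate the h^2 term (factor 3^2 = 9):
  B₁ = (9·1.6622235 − 1.7138096)/8 = 1.6557752
  B₂ = (9·1.6563310 − 1.6622235)/8 = 1.6555944
Then eliminate the h^3 term (factor 3^3 = 27):
  (27·1.6555944 − 1.6557752)/26 = 1.6555874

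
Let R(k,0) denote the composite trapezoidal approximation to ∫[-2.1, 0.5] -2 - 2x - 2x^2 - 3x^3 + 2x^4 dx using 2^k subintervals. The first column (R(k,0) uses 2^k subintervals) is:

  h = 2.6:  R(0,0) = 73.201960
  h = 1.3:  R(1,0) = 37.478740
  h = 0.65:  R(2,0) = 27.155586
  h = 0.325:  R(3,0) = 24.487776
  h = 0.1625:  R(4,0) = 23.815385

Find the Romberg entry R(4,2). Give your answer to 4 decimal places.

23.5908

R(3,1) = 24.487776 + (24.487776 − 27.155586)/3 = 23.598506
R(4,1) = 23.815385 + (23.815385 − 24.487776)/3 = 23.591255
R(4,2) = (16·23.591255 − 23.598506) / 15 = 23.590772
(Column j=1 coincides with Simpson's rule on the same nodes.)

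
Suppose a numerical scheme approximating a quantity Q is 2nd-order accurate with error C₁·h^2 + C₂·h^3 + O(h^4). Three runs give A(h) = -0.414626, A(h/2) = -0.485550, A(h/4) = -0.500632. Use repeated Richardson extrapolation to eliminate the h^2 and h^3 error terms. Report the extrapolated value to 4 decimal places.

First eliminate the h^2 term (factor 2^2 = 4):
  B₁ = (4·(-0.485550) − (-0.414626))/3 = -0.509191
  B₂ = (4·(-0.500632) − (-0.485550))/3 = -0.505659
Then eliminate the h^3 term (factor 2^3 = 8):
  (8·(-0.505659) − (-0.509191))/7 = -0.505154

-0.5052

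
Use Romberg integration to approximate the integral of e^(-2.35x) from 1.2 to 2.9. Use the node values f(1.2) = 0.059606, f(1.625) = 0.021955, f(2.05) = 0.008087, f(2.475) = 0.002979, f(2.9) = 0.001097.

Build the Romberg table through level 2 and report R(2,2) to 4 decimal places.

R(0,0) (trapezoid, 1 panel, h=1.7000): 0.051598
R(1,0) (trapezoid, 2 panels, h=0.8500): 0.032673
R(2,0) (trapezoid, 4 panels, h=0.4250): 0.026933
R(1,1) = 0.032673 + (0.032673 − 0.051598)/3 = 0.026365
R(2,1) = 0.026933 + (0.026933 − 0.032673)/3 = 0.025020
R(2,2) = 0.025020 + (0.025020 − 0.026365)/15 = 0.024930

0.0249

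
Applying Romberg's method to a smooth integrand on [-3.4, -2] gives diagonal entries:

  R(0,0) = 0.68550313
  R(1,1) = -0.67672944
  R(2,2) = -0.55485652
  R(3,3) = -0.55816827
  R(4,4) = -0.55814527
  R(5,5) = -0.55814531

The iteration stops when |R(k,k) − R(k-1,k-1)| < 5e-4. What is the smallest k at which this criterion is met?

|R(1,1) − R(0,0)| = 1.36223257 ≥ 5e-4
|R(2,2) − R(1,1)| = 0.12187292 ≥ 5e-4
|R(3,3) − R(2,2)| = 0.00331175 ≥ 5e-4
|R(4,4) − R(3,3)| = 0.00002300 < 5e-4

k = 4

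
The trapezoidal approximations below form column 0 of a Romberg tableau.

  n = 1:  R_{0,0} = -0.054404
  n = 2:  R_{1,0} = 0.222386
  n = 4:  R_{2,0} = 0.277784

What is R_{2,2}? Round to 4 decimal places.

0.2950

Richardson extrapolation on the trapezoidal column (denominator 4−1=3):
R_{1,1} = 0.222386 + (0.222386 − (-0.054404))/3 = 0.314649
R_{2,1} = (4·0.277784 − 0.222386) / 3 = 0.296250
R_{2,2} = (16·0.296250 − 0.314649) / 15 = 0.295023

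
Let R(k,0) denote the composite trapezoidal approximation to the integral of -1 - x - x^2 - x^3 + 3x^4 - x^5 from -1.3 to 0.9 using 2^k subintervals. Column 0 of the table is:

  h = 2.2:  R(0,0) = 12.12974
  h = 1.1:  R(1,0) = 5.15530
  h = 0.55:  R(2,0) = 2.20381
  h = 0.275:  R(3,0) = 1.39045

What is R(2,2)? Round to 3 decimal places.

1.113

Richardson extrapolation on the trapezoidal column (denominator 4−1=3):
R(1,1) = 5.15530 + (5.15530 − 12.12974)/3 = 2.83049
R(2,1) = 2.20381 + (2.20381 − 5.15530)/3 = 1.21998
R(2,2) = (16·1.21998 − 2.83049) / 15 = 1.11261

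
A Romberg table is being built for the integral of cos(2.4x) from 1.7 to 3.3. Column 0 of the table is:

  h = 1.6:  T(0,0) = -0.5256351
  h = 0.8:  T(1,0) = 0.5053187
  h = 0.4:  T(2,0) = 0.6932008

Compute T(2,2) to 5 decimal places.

Richardson extrapolation on the trapezoidal column (denominator 4−1=3):
T(1,1) = (4·0.5053187 − (-0.5256351)) / 3 = 0.8489700
T(2,1) = 0.6932008 + (0.6932008 − 0.5053187)/3 = 0.7558282
T(2,2) = (16·0.7558282 − 0.8489700) / 15 = 0.7496187
(Column j=1 coincides with Simpson's rule on the same nodes.)

0.74962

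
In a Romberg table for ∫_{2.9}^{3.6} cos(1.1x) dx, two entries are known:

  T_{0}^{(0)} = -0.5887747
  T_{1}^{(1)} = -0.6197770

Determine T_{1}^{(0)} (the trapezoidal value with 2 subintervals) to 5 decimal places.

-0.61203

From T_{1}^{(1)} = (4·T_{1}^{(0)} − T_{0}^{(0)})/3, solve for T_{1}^{(0)}:
4·T_{1}^{(0)} = 3·(-0.6197770) + (-0.5887747) = -2.4481057
T_{1}^{(0)} = -0.6120264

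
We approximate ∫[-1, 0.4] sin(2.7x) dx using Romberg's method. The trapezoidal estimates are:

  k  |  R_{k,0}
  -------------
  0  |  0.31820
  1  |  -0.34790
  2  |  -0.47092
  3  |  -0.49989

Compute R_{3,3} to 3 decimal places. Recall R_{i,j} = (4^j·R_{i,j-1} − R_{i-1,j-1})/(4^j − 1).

-0.509

Richardson extrapolation on the trapezoidal column (denominator 4−1=3):
R_{1,1} = -0.34790 + (-0.34790 − 0.31820)/3 = -0.56993
R_{2,1} = -0.47092 + (-0.47092 − (-0.34790))/3 = -0.51193
R_{3,1} = -0.49989 + (-0.49989 − (-0.47092))/3 = -0.50955
R_{2,2} = (16·(-0.51193) − (-0.56993)) / 15 = -0.50806
R_{3,2} = (16·(-0.50955) − (-0.51193)) / 15 = -0.50939
R_{3,3} = -0.50939 + (-0.50939 − (-0.50806))/63 = -0.50941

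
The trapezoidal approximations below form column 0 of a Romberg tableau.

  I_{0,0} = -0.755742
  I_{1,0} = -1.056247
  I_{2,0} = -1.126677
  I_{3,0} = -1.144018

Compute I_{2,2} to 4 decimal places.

-1.1497

Richardson extrapolation on the trapezoidal column (denominator 4−1=3):
I_{1,1} = (4·(-1.056247) − (-0.755742)) / 3 = -1.156415
I_{2,1} = -1.126677 + (-1.126677 − (-1.056247))/3 = -1.150154
I_{2,2} = (16·(-1.150154) − (-1.156415)) / 15 = -1.149737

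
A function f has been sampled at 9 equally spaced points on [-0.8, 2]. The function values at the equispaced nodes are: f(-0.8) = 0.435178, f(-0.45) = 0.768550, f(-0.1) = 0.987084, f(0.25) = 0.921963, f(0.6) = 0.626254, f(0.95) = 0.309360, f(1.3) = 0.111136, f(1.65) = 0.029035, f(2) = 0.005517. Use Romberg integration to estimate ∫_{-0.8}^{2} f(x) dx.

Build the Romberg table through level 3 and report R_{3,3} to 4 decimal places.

1.3989

R_{0,0} (trapezoid, 1 panel, h=2.8000): 0.616973
R_{1,0} (trapezoid, 2 panels, h=1.4000): 1.185242
R_{2,0} (trapezoid, 4 panels, h=0.7000): 1.361375
R_{3,0} (trapezoid, 8 panels, h=0.3500): 1.390805
R_{1,1} = 1.185242 + (1.185242 − 0.616973)/3 = 1.374665
R_{2,1} = 1.361375 + (1.361375 − 1.185242)/3 = 1.420086
R_{3,1} = 1.390805 + (1.390805 − 1.361375)/3 = 1.400615
R_{2,2} = 1.420086 + (1.420086 − 1.374665)/15 = 1.423114
R_{3,2} = 1.400615 + (1.400615 − 1.420086)/15 = 1.399317
R_{3,3} = 1.399317 + (1.399317 − 1.423114)/63 = 1.398939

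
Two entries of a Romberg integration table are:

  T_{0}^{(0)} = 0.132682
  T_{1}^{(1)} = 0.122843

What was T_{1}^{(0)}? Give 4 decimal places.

0.1253

From T_{1}^{(1)} = (4·T_{1}^{(0)} − T_{0}^{(0)})/3, solve for T_{1}^{(0)}:
4·T_{1}^{(0)} = 3·0.122843 + 0.132682 = 0.501211
T_{1}^{(0)} = 0.125303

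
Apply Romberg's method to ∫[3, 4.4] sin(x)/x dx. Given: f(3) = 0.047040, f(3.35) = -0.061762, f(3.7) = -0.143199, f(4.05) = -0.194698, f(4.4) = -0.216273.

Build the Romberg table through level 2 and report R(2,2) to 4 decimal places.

R(0,0) (trapezoid, 1 panel, h=1.4000): -0.118463
R(1,0) (trapezoid, 2 panels, h=0.7000): -0.159471
R(2,0) (trapezoid, 4 panels, h=0.3500): -0.169496
R(1,1) = -0.159471 + (-0.159471 − (-0.118463))/3 = -0.173140
R(2,1) = -0.169496 + (-0.169496 − (-0.159471))/3 = -0.172838
R(2,2) = -0.172838 + (-0.172838 − (-0.173140))/15 = -0.172818

-0.1728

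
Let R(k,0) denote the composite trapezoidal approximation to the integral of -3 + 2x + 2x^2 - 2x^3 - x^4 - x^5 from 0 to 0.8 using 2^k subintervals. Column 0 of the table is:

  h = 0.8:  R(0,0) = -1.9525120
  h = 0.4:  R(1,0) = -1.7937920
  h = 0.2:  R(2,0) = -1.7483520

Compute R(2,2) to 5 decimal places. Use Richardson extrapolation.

-1.73269

R(1,1) = (4·(-1.7937920) − (-1.9525120)) / 3 = -1.7408853
R(2,1) = -1.7483520 + (-1.7483520 − (-1.7937920))/3 = -1.7332053
R(2,2) = (16·(-1.7332053) − (-1.7408853)) / 15 = -1.7326933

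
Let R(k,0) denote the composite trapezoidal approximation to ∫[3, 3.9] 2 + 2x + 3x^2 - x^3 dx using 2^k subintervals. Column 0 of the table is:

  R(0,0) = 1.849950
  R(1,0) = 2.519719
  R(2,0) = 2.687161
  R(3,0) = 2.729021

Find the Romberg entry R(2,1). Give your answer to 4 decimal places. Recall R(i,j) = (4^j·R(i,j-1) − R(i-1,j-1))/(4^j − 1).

2.7430

Richardson extrapolation on the trapezoidal column (denominator 4−1=3):
R(2,1) = 2.687161 + (2.687161 − 2.519719)/3 = 2.742975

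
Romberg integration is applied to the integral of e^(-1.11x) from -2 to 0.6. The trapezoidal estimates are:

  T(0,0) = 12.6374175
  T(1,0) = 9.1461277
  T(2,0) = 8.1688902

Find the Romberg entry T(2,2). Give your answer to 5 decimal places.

7.83386

T(1,1) = (4·9.1461277 − 12.6374175) / 3 = 7.9823644
T(2,1) = (4·8.1688902 − 9.1461277) / 3 = 7.8431444
T(2,2) = 7.8431444 + (7.8431444 − 7.9823644)/15 = 7.8338631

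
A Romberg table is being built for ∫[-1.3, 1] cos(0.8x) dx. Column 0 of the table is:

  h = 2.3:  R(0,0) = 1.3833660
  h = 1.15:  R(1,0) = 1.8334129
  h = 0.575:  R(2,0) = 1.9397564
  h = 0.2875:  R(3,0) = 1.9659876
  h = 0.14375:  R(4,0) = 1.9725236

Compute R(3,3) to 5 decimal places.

1.97470

Richardson extrapolation on the trapezoidal column (denominator 4−1=3):
R(1,1) = (4·1.8334129 − 1.3833660) / 3 = 1.9834285
R(2,1) = 1.9397564 + (1.9397564 − 1.8334129)/3 = 1.9752042
R(3,1) = (4·1.9659876 − 1.9397564) / 3 = 1.9747313
R(2,2) = (16·1.9752042 − 1.9834285) / 15 = 1.9746559
R(3,2) = (16·1.9747313 − 1.9752042) / 15 = 1.9746998
R(3,3) = (64·1.9746998 − 1.9746559) / 63 = 1.9747005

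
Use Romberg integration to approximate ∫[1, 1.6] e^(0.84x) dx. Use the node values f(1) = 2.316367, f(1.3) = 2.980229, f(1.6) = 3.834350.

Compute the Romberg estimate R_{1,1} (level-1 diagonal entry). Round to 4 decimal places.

1.8072

R_{0,0} (trapezoid, 1 panel, h=0.6000): 1.845215
R_{1,0} (trapezoid, 2 panels, h=0.3000): 1.816676
R_{1,1} = 1.816676 + (1.816676 − 1.845215)/3 = 1.807163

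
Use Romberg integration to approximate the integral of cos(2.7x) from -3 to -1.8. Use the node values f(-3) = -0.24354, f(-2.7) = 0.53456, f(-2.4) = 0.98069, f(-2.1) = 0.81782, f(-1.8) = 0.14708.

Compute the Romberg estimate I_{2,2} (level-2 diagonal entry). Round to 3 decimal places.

0.725

I_{0,0} (trapezoid, 1 panel, h=1.2000): -0.05788
I_{1,0} (trapezoid, 2 panels, h=0.6000): 0.55948
I_{2,0} (trapezoid, 4 panels, h=0.3000): 0.68545
I_{1,1} = 0.55948 + (0.55948 − (-0.05788))/3 = 0.76527
I_{2,1} = 0.68545 + (0.68545 − 0.55948)/3 = 0.72744
I_{2,2} = 0.72744 + (0.72744 − 0.76527)/15 = 0.72492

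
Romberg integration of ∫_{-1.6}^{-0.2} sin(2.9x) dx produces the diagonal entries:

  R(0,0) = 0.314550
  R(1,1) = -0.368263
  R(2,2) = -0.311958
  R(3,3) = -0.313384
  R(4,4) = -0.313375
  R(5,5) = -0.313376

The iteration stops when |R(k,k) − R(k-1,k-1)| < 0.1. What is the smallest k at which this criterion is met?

|R(1,1) − R(0,0)| = 0.682813 ≥ 0.1
|R(2,2) − R(1,1)| = 0.056305 < 0.1

k = 2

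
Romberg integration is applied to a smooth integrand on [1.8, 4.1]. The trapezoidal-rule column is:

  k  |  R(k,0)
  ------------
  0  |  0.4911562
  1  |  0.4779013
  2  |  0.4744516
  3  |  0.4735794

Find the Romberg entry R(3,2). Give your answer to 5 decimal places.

Richardson extrapolation on the trapezoidal column (denominator 4−1=3):
R(2,1) = 0.4744516 + (0.4744516 − 0.4779013)/3 = 0.4733017
R(3,1) = 0.4735794 + (0.4735794 − 0.4744516)/3 = 0.4732887
R(3,2) = 0.4732887 + (0.4732887 − 0.4733017)/15 = 0.4732878

0.47329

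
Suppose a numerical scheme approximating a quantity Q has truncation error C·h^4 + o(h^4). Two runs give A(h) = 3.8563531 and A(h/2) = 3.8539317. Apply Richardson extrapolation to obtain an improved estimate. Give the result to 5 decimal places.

3.85377

The leading error scales as h^4; refining by a factor of 2 reduces it by 2^4 = 16.
Extrapolated value = (16·A(h/2) − A(h)) / (16 − 1)
= (16·3.8539317 − 3.8563531) / 15
= 57.8065541 / 15 = 3.8537703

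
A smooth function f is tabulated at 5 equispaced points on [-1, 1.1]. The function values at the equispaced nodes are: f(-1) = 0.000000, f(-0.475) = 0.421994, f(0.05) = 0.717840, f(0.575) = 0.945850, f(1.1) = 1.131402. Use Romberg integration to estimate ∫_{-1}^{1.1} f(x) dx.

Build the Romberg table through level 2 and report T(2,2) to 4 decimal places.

T(0,0) (trapezoid, 1 panel, h=2.1000): 1.187972
T(1,0) (trapezoid, 2 panels, h=1.0500): 1.347718
T(2,0) (trapezoid, 4 panels, h=0.5250): 1.391977
T(1,1) = 1.347718 + (1.347718 − 1.187972)/3 = 1.400967
T(2,1) = 1.391977 + (1.391977 − 1.347718)/3 = 1.406730
T(2,2) = 1.406730 + (1.406730 − 1.400967)/15 = 1.407114

1.4071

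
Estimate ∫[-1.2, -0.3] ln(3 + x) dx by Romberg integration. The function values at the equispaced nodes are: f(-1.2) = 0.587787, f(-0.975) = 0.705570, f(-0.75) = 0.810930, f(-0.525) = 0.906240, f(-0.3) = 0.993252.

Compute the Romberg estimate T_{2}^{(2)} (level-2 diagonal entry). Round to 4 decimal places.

T_{0}^{(0)} (trapezoid, 1 panel, h=0.9000): 0.711468
T_{1}^{(0)} (trapezoid, 2 panels, h=0.4500): 0.720652
T_{2}^{(0)} (trapezoid, 4 panels, h=0.2250): 0.722983
T_{1}^{(1)} = 0.720652 + (0.720652 − 0.711468)/3 = 0.723713
T_{2}^{(1)} = 0.722983 + (0.722983 − 0.720652)/3 = 0.723760
T_{2}^{(2)} = 0.723760 + (0.723760 − 0.723713)/15 = 0.723763

0.7238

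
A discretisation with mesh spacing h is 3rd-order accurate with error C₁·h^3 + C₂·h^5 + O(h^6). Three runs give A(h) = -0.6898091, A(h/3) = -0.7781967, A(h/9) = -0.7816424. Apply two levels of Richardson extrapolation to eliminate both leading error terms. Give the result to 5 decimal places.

-0.78178

First eliminate the h^3 term (factor 3^3 = 27):
  B₁ = (27·(-0.7781967) − (-0.6898091))/26 = -0.7815962
  B₂ = (27·(-0.7816424) − (-0.7781967))/26 = -0.7817749
Then eliminate the h^5 term (factor 3^5 = 243):
  (243·(-0.7817749) − (-0.7815962))/242 = -0.7817756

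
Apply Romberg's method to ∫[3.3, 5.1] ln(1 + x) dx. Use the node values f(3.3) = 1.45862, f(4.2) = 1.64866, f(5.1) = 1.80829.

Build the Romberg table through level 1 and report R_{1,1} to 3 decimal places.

2.958

R_{0,0} (trapezoid, 1 panel, h=1.8000): 2.94022
R_{1,0} (trapezoid, 2 panels, h=0.9000): 2.95390
R_{1,1} = 2.95390 + (2.95390 − 2.94022)/3 = 2.95846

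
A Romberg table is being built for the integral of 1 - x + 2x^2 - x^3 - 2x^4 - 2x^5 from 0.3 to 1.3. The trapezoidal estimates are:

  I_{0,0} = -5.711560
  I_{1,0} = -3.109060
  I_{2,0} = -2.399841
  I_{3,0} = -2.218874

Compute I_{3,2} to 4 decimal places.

Richardson extrapolation on the trapezoidal column (denominator 4−1=3):
I_{2,1} = -2.399841 + (-2.399841 − (-3.109060))/3 = -2.163435
I_{3,1} = -2.218874 + (-2.218874 − (-2.399841))/3 = -2.158552
I_{3,2} = (16·(-2.158552) − (-2.163435)) / 15 = -2.158226

-2.1582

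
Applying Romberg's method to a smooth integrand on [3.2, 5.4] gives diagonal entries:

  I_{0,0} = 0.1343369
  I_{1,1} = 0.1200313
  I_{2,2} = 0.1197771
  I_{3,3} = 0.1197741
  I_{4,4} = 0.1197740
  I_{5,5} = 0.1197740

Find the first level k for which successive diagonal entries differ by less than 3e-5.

k = 3

|I_{1,1} − I_{0,0}| = 0.0143056 ≥ 3e-5
|I_{2,2} − I_{1,1}| = 0.0002542 ≥ 3e-5
|I_{3,3} − I_{2,2}| = 0.0000030 < 3e-5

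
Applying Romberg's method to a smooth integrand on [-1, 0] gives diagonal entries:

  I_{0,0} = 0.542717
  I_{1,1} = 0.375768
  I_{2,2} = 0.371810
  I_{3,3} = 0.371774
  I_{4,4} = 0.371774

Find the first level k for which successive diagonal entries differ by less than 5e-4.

k = 3

|I_{1,1} − I_{0,0}| = 0.166949 ≥ 5e-4
|I_{2,2} − I_{1,1}| = 0.003958 ≥ 5e-4
|I_{3,3} − I_{2,2}| = 0.000036 < 5e-4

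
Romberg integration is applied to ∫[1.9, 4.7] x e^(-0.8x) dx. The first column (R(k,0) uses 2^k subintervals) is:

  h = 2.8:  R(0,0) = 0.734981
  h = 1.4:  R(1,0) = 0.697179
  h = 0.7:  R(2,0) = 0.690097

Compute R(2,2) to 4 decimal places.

0.6879

R(1,1) = (4·0.697179 − 0.734981) / 3 = 0.684578
R(2,1) = (4·0.690097 − 0.697179) / 3 = 0.687736
R(2,2) = 0.687736 + (0.687736 − 0.684578)/15 = 0.687947
(Column j=1 coincides with Simpson's rule on the same nodes.)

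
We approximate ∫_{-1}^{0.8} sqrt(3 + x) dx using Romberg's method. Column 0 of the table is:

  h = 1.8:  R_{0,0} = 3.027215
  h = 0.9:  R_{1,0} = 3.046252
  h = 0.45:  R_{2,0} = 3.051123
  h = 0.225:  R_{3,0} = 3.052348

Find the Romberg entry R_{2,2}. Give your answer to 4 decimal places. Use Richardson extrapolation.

3.0528

Richardson extrapolation on the trapezoidal column (denominator 4−1=3):
R_{1,1} = (4·3.046252 − 3.027215) / 3 = 3.052598
R_{2,1} = (4·3.051123 − 3.046252) / 3 = 3.052747
R_{2,2} = 3.052747 + (3.052747 − 3.052598)/15 = 3.052757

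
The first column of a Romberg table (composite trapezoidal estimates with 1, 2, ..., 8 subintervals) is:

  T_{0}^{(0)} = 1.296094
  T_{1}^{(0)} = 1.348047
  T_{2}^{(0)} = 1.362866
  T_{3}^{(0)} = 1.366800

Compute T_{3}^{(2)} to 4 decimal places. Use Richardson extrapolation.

1.3681

Richardson extrapolation on the trapezoidal column (denominator 4−1=3):
T_{2}^{(1)} = (4·1.362866 − 1.348047) / 3 = 1.367806
T_{3}^{(1)} = (4·1.366800 − 1.362866) / 3 = 1.368111
T_{3}^{(2)} = (16·1.368111 − 1.367806) / 15 = 1.368131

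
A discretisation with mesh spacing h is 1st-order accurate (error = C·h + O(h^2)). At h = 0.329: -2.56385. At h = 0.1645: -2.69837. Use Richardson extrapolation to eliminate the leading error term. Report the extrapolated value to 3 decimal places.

The leading error scales as h; refining by a factor of 2 reduces it by 2^1 = 2.
Extrapolated value = (2·A(h/2) − A(h)) / (2 − 1)
= (2·(-2.69837) − (-2.56385)) / 1
= -2.83289 / 1 = -2.83289

-2.833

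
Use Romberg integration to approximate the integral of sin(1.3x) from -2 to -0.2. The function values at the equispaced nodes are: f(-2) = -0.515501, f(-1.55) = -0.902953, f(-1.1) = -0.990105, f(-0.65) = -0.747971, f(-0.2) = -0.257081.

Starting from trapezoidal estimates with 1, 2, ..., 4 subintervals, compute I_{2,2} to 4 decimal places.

I_{0,0} (trapezoid, 1 panel, h=1.8000): -0.695324
I_{1,0} (trapezoid, 2 panels, h=0.9000): -1.238756
I_{2,0} (trapezoid, 4 panels, h=0.4500): -1.362294
I_{1,1} = -1.238756 + (-1.238756 − (-0.695324))/3 = -1.419900
I_{2,1} = -1.362294 + (-1.362294 − (-1.238756))/3 = -1.403473
I_{2,2} = -1.403473 + (-1.403473 − (-1.419900))/15 = -1.402378

-1.4024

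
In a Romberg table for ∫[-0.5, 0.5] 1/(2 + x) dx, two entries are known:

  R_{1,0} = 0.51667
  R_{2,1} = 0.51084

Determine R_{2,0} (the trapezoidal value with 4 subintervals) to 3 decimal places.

0.512

From R_{2,1} = (4·R_{2,0} − R_{1,0})/3, solve for R_{2,0}:
4·R_{2,0} = 3·0.51084 + 0.51667 = 2.04919
R_{2,0} = 0.51230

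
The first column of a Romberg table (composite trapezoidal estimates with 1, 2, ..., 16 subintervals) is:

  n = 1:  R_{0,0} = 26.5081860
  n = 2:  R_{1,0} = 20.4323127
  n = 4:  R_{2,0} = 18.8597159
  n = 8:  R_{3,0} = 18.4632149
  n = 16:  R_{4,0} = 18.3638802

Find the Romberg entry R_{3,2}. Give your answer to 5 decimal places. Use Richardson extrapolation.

Richardson extrapolation on the trapezoidal column (denominator 4−1=3):
R_{2,1} = 18.8597159 + (18.8597159 − 20.4323127)/3 = 18.3355170
R_{3,1} = 18.4632149 + (18.4632149 − 18.8597159)/3 = 18.3310479
R_{3,2} = 18.3310479 + (18.3310479 − 18.3355170)/15 = 18.3307500

18.33075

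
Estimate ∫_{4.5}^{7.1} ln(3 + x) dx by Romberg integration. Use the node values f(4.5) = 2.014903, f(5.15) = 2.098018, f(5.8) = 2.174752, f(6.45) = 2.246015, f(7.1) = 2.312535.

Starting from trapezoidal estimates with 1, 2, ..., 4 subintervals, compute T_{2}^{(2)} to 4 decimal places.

5.6448

T_{0}^{(0)} (trapezoid, 1 panel, h=2.6000): 5.625669
T_{1}^{(0)} (trapezoid, 2 panels, h=1.3000): 5.640012
T_{2}^{(0)} (trapezoid, 4 panels, h=0.6500): 5.643628
T_{1}^{(1)} = 5.640012 + (5.640012 − 5.625669)/3 = 5.644793
T_{2}^{(1)} = 5.643628 + (5.643628 − 5.640012)/3 = 5.644833
T_{2}^{(2)} = 5.644833 + (5.644833 − 5.644793)/15 = 5.644836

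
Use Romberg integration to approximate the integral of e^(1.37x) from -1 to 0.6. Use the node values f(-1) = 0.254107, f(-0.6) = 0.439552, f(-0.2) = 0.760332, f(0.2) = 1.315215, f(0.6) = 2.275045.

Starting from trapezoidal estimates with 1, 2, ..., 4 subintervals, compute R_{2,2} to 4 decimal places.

1.4752

R_{0,0} (trapezoid, 1 panel, h=1.6000): 2.023322
R_{1,0} (trapezoid, 2 panels, h=0.8000): 1.619926
R_{2,0} (trapezoid, 4 panels, h=0.4000): 1.511870
R_{1,1} = 1.619926 + (1.619926 − 2.023322)/3 = 1.485461
R_{2,1} = 1.511870 + (1.511870 − 1.619926)/3 = 1.475851
R_{2,2} = 1.475851 + (1.475851 − 1.485461)/15 = 1.475210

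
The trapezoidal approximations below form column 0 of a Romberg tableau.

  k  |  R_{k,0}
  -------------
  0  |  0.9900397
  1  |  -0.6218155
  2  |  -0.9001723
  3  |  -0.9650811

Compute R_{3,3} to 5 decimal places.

-0.98637

Richardson extrapolation on the trapezoidal column (denominator 4−1=3):
R_{1,1} = -0.6218155 + (-0.6218155 − 0.9900397)/3 = -1.1591006
R_{2,1} = (4·(-0.9001723) − (-0.6218155)) / 3 = -0.9929579
R_{3,1} = -0.9650811 + (-0.9650811 − (-0.9001723))/3 = -0.9867174
R_{2,2} = (16·(-0.9929579) − (-1.1591006)) / 15 = -0.9818817
R_{3,2} = (16·(-0.9867174) − (-0.9929579)) / 15 = -0.9863014
R_{3,3} = (64·(-0.9863014) − (-0.9818817)) / 63 = -0.9863716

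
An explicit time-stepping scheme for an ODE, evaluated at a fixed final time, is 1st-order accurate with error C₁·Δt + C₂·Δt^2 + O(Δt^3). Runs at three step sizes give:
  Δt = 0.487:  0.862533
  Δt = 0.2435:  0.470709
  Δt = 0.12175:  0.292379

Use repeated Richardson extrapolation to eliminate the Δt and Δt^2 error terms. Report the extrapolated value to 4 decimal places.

First eliminate the Δt term (factor 2^1 = 2):
  B₁ = (2·0.470709 − 0.862533)/1 = 0.078885
  B₂ = (2·0.292379 − 0.470709)/1 = 0.114049
Then eliminate the Δt^2 term (factor 2^2 = 4):
  (4·0.114049 − 0.078885)/3 = 0.125770

0.1258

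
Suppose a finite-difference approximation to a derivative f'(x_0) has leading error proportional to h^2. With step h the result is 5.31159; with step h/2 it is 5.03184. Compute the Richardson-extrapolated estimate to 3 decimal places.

4.939

The leading error scales as h^2; refining by a factor of 2 reduces it by 2^2 = 4.
Extrapolated value = (4·A(h/2) − A(h)) / (4 − 1)
= (4·5.03184 − 5.31159) / 3
= 14.81577 / 3 = 4.93859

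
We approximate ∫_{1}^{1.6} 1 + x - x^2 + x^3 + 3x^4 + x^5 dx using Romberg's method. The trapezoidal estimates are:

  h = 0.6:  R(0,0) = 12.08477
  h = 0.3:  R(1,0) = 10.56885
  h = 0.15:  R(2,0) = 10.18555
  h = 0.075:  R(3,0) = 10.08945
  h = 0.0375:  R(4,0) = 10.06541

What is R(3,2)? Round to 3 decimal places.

10.057

R(2,1) = 10.18555 + (10.18555 − 10.56885)/3 = 10.05778
R(3,1) = 10.08945 + (10.08945 − 10.18555)/3 = 10.05742
R(3,2) = (16·10.05742 − 10.05778) / 15 = 10.05740
(Column j=1 coincides with Simpson's rule on the same nodes.)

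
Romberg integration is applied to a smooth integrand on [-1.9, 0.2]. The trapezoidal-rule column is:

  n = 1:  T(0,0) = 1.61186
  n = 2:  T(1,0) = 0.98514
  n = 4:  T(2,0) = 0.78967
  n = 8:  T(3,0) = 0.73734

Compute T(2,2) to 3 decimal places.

Richardson extrapolation on the trapezoidal column (denominator 4−1=3):
T(1,1) = (4·0.98514 − 1.61186) / 3 = 0.77623
T(2,1) = 0.78967 + (0.78967 − 0.98514)/3 = 0.72451
T(2,2) = 0.72451 + (0.72451 − 0.77623)/15 = 0.72106

0.721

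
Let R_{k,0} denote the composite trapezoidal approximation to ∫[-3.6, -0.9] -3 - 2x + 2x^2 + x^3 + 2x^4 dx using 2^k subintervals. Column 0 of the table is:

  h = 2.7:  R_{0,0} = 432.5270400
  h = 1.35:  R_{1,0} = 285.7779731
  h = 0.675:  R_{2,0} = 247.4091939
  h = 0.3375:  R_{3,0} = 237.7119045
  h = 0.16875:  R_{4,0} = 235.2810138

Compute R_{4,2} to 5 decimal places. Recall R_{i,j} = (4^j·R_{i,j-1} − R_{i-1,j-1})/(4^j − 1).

234.47013

Richardson extrapolation on the trapezoidal column (denominator 4−1=3):
R_{3,1} = (4·237.7119045 − 247.4091939) / 3 = 234.4794747
R_{4,1} = 235.2810138 + (235.2810138 − 237.7119045)/3 = 234.4707169
R_{4,2} = 234.4707169 + (234.4707169 − 234.4794747)/15 = 234.4701330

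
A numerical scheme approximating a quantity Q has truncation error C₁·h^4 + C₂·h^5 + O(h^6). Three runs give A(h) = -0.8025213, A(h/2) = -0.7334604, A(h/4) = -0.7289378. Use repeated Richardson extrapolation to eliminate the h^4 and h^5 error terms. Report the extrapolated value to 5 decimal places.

-0.72863

First eliminate the h^4 term (factor 2^4 = 16):
  B₁ = (16·(-0.7334604) − (-0.8025213))/15 = -0.7288563
  B₂ = (16·(-0.7289378) − (-0.7334604))/15 = -0.7286363
Then eliminate the h^5 term (factor 2^5 = 32):
  (32·(-0.7286363) − (-0.7288563))/31 = -0.7286292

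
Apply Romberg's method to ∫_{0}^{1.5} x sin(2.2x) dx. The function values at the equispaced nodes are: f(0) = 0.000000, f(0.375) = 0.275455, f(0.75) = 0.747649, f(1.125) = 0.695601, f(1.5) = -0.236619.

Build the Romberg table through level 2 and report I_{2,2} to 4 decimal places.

I_{0,0} (trapezoid, 1 panel, h=1.5000): -0.177464
I_{1,0} (trapezoid, 2 panels, h=0.7500): 0.472005
I_{2,0} (trapezoid, 4 panels, h=0.3750): 0.600148
I_{1,1} = 0.472005 + (0.472005 − (-0.177464))/3 = 0.688495
I_{2,1} = 0.600148 + (0.600148 − 0.472005)/3 = 0.642862
I_{2,2} = 0.642862 + (0.642862 − 0.688495)/15 = 0.639820

0.6398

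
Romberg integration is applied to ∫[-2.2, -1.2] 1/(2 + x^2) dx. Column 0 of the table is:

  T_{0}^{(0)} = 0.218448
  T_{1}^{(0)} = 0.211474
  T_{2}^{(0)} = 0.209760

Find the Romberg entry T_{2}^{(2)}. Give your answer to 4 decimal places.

T_{1}^{(1)} = (4·0.211474 − 0.218448) / 3 = 0.209149
T_{2}^{(1)} = (4·0.209760 − 0.211474) / 3 = 0.209189
T_{2}^{(2)} = 0.209189 + (0.209189 − 0.209149)/15 = 0.209192

0.2092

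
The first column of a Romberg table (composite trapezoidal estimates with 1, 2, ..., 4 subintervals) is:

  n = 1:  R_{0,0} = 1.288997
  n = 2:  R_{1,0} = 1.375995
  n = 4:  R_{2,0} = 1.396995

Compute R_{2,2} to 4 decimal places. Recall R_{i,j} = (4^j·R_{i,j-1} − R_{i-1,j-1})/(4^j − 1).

Richardson extrapolation on the trapezoidal column (denominator 4−1=3):
R_{1,1} = 1.375995 + (1.375995 − 1.288997)/3 = 1.404994
R_{2,1} = (4·1.396995 − 1.375995) / 3 = 1.403995
R_{2,2} = 1.403995 + (1.403995 − 1.404994)/15 = 1.403928

1.4039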